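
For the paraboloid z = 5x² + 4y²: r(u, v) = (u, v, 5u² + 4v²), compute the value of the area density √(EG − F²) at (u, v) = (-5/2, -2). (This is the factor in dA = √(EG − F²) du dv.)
√(EG − F²)|_{(-5/2, -2)} = 21*sqrt(2)

E = 100*u^2 + 1, F = 80*u*v, G = 64*v^2 + 1, so EG − F² = 100*u^2 + 64*v^2 + 1. Taking the positive square root: √(EG − F²) = sqrt(100*u^2 + 64*v^2 + 1). At (u, v) = (-5/2, -2): 21*sqrt(2).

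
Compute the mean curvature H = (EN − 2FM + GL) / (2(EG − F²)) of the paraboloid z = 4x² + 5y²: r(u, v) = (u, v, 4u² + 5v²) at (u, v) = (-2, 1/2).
H = 463*sqrt(282)/26508

With E = 64*u^2 + 1, F = 80*u*v, G = 100*v^2 + 1, L = 8/sqrt(64*u^2 + 100*v^2 + 1), M = 0, N = 10/sqrt(64*u^2 + 100*v^2 + 1), assemble
  H = (EN − 2FM + GL) / (2(EG − F²)) = (320*u^2 + 400*v^2 + 9)/(64*u^2 + 100*v^2 + 1)^(3/2).
At (u, v) = (-2, 1/2): H = 463*sqrt(282)/26508.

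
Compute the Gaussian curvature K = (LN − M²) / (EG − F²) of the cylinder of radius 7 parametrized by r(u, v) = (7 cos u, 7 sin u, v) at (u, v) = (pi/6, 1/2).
K = 0

Coefficients of the first fundamental form: E = 49, F = 0, G = 1.
Coefficients of the second fundamental form: L = -7, M = 0, N = 0.
Assemble K = (LN − M²)/(EG − F²) = 0. At (u, v) = (pi/6, 1/2): K = 0.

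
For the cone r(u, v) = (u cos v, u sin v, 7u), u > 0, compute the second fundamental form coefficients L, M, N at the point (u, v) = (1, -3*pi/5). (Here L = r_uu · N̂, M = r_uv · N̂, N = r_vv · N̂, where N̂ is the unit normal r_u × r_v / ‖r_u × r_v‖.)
L = 0;  M = 0;  N = 7*sqrt(2)/10

Compute the unit normal N̂(u, v) = (-7*sqrt(2)*u*cos(v)/(10*Abs(u)), -7*sqrt(2)*u*sin(v)/(10*Abs(u)), sqrt(2)*u/(10*Abs(u))), and the second partials r_uu, r_uv, r_vv. Take dot products:
  L(u, v) = r_uu · N̂ = 0,
  M(u, v) = r_uv · N̂ = 0,
  N(u, v) = r_vv · N̂ = 7*sqrt(2)*u^2/(10*Abs(u)).
Evaluating at (u, v) = (1, -3*pi/5):
  L = 0, M = 0, N = 7*sqrt(2)/10.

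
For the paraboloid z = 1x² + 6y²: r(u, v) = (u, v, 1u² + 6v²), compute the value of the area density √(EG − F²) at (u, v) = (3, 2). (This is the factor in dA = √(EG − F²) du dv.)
√(EG − F²)|_{(3, 2)} = sqrt(613)

E = 4*u^2 + 1, F = 24*u*v, G = 144*v^2 + 1, so EG − F² = 4*u^2 + 144*v^2 + 1. Taking the positive square root: √(EG − F²) = sqrt(4*u^2 + 144*v^2 + 1). At (u, v) = (3, 2): sqrt(613).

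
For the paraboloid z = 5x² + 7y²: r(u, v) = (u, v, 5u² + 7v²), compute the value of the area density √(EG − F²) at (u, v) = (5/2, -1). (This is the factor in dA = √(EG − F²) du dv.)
√(EG − F²)|_{(5/2, -1)} = sqrt(822)

E = 100*u^2 + 1, F = 140*u*v, G = 196*v^2 + 1, so EG − F² = 100*u^2 + 196*v^2 + 1. Taking the positive square root: √(EG − F²) = sqrt(100*u^2 + 196*v^2 + 1). At (u, v) = (5/2, -1): sqrt(822).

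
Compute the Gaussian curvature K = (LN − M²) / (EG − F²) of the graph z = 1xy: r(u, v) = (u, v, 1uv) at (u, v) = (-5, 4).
K = -1/1764

Coefficients of the first fundamental form: E = v^2 + 1, F = u*v, G = u^2 + 1.
Coefficients of the second fundamental form: L = 0, M = 1/sqrt(u^2 + v^2 + 1), N = 0.
Assemble K = (LN − M²)/(EG − F²) = 1/((u^2*v^2 - (u^2 + 1)*(v^2 + 1))*(u^2 + v^2 + 1)). At (u, v) = (-5, 4): K = -1/1764.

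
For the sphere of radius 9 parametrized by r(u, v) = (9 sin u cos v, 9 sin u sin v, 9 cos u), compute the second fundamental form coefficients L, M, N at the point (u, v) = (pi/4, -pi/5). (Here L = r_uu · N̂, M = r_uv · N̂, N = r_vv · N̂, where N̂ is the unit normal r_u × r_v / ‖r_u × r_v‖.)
L = -9;  M = 0;  N = -9/2

Compute the unit normal N̂(u, v) = (sin(u)^2*cos(v)/Abs(sin(u)), sin(u)^2*sin(v)/Abs(sin(u)), sin(2*u)/(2*Abs(sin(u)))), and the second partials r_uu, r_uv, r_vv. Take dot products:
  L(u, v) = r_uu · N̂ = -9*sin(u)/Abs(sin(u)),
  M(u, v) = r_uv · N̂ = 0,
  N(u, v) = r_vv · N̂ = -9*sin(u)^3/Abs(sin(u)).
Evaluating at (u, v) = (pi/4, -pi/5):
  L = -9, M = 0, N = -9/2.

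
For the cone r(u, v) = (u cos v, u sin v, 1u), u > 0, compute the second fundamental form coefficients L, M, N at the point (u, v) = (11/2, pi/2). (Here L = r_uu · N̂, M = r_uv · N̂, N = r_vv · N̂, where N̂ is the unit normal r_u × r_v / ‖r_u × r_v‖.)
L = 0;  M = 0;  N = 11*sqrt(2)/4

Compute the unit normal N̂(u, v) = (-sqrt(2)*u*cos(v)/(2*Abs(u)), -sqrt(2)*u*sin(v)/(2*Abs(u)), sqrt(2)*u/(2*Abs(u))), and the second partials r_uu, r_uv, r_vv. Take dot products:
  L(u, v) = r_uu · N̂ = 0,
  M(u, v) = r_uv · N̂ = 0,
  N(u, v) = r_vv · N̂ = sqrt(2)*u^2/(2*Abs(u)).
Evaluating at (u, v) = (11/2, pi/2):
  L = 0, M = 0, N = 11*sqrt(2)/4.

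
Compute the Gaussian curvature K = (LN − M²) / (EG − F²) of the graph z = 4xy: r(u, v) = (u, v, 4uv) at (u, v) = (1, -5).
K = -16/173889

Coefficients of the first fundamental form: E = 16*v^2 + 1, F = 16*u*v, G = 16*u^2 + 1.
Coefficients of the second fundamental form: L = 0, M = 4/sqrt(16*u^2 + 16*v^2 + 1), N = 0.
Assemble K = (LN − M²)/(EG − F²) = -16/(256*u^4 + 512*u^2*v^2 + 32*u^2 + 256*v^4 + 32*v^2 + 1). At (u, v) = (1, -5): K = -16/173889.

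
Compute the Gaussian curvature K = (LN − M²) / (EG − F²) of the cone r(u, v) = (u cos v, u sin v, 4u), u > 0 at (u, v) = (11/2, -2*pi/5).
K = 0

Coefficients of the first fundamental form: E = 17, F = 0, G = u^2.
Coefficients of the second fundamental form: L = 0, M = 0, N = 4*sqrt(17)*u^2/(17*Abs(u)).
Assemble K = (LN − M²)/(EG − F²) = 0. At (u, v) = (11/2, -2*pi/5): K = 0.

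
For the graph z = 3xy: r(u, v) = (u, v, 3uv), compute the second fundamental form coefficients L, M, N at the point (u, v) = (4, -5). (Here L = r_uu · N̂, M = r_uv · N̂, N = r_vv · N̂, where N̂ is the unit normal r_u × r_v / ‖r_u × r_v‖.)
L = 0;  M = 3*sqrt(370)/370;  N = 0

Compute the unit normal N̂(u, v) = (-3*v/sqrt(9*u^2 + 9*v^2 + 1), -3*u/sqrt(9*u^2 + 9*v^2 + 1), 1/sqrt(9*u^2 + 9*v^2 + 1)), and the second partials r_uu, r_uv, r_vv. Take dot products:
  L(u, v) = r_uu · N̂ = 0,
  M(u, v) = r_uv · N̂ = 3/sqrt(9*u^2 + 9*v^2 + 1),
  N(u, v) = r_vv · N̂ = 0.
Evaluating at (u, v) = (4, -5):
  L = 0, M = 3*sqrt(370)/370, N = 0.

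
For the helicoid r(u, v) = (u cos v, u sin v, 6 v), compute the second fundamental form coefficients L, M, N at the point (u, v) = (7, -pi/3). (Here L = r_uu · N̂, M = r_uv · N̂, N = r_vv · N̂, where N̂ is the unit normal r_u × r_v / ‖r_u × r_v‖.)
L = 0;  M = -6*sqrt(85)/85;  N = 0

Compute the unit normal N̂(u, v) = (6*sin(v)/sqrt(u^2 + 36), -6*cos(v)/sqrt(u^2 + 36), u/sqrt(u^2 + 36)), and the second partials r_uu, r_uv, r_vv. Take dot products:
  L(u, v) = r_uu · N̂ = 0,
  M(u, v) = r_uv · N̂ = -6/sqrt(u^2 + 36),
  N(u, v) = r_vv · N̂ = 0.
Evaluating at (u, v) = (7, -pi/3):
  L = 0, M = -6*sqrt(85)/85, N = 0.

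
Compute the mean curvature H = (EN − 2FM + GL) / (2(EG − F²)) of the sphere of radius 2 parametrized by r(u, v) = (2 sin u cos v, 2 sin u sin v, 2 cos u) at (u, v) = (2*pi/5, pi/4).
H = -1/2

With E = 4, F = 0, G = 4*sin(u)^2, L = -2*sin(u)/Abs(sin(u)), M = 0, N = -2*sin(u)^3/Abs(sin(u)), assemble
  H = (EN − 2FM + GL) / (2(EG − F²)) = -sin(u)/(2*Abs(sin(u))).
At (u, v) = (2*pi/5, pi/4): H = -1/2.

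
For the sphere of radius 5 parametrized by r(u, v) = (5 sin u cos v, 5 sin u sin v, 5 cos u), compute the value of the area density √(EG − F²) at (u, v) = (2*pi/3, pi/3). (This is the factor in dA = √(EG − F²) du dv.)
√(EG − F²)|_{(2*pi/3, pi/3)} = 25*sqrt(3)/2

E = 25, F = 0, G = 25*sin(u)^2, so EG − F² = 625*sin(u)^2. Taking the positive square root: √(EG − F²) = 25*Abs(sin(u)). At (u, v) = (2*pi/3, pi/3): 25*sqrt(3)/2.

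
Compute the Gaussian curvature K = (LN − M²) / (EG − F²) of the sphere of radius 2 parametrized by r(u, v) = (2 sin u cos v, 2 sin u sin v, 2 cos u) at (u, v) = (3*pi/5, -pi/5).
K = 1/4

Coefficients of the first fundamental form: E = 4, F = 0, G = 4*sin(u)^2.
Coefficients of the second fundamental form: L = -2*sin(u)/Abs(sin(u)), M = 0, N = -2*sin(u)^3/Abs(sin(u)).
Assemble K = (LN − M²)/(EG − F²) = 1/4. At (u, v) = (3*pi/5, -pi/5): K = 1/4.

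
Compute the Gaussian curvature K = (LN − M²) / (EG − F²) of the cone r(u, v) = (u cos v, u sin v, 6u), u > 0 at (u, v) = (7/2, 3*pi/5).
K = 0

Coefficients of the first fundamental form: E = 37, F = 0, G = u^2.
Coefficients of the second fundamental form: L = 0, M = 0, N = 6*sqrt(37)*u^2/(37*Abs(u)).
Assemble K = (LN − M²)/(EG − F²) = 0. At (u, v) = (7/2, 3*pi/5): K = 0.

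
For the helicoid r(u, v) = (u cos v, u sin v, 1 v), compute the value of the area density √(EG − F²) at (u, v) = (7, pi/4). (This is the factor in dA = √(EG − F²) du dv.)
√(EG − F²)|_{(7, pi/4)} = 5*sqrt(2)

E = 1, F = 0, G = u^2 + 1, so EG − F² = u^2 + 1. Taking the positive square root: √(EG − F²) = sqrt(u^2 + 1). At (u, v) = (7, pi/4): 5*sqrt(2).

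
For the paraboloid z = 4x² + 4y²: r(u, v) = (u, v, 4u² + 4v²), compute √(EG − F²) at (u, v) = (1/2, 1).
√(EG − F²)|_{(1/2, 1)} = 9

E = 64*u^2 + 1, F = 64*u*v, G = 64*v^2 + 1; EG − F² = 64*u^2 + 64*v^2 + 1; √(EG − F²) = sqrt(64*u^2 + 64*v^2 + 1). At the given point: 9.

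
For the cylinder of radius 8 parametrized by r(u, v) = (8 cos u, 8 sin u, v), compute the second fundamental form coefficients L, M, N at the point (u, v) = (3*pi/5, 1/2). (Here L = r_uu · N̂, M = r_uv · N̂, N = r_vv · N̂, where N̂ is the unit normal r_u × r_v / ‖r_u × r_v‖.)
L = -8;  M = 0;  N = 0

Compute the unit normal N̂(u, v) = (cos(u), sin(u), 0), and the second partials r_uu, r_uv, r_vv. Take dot products:
  L(u, v) = r_uu · N̂ = -8,
  M(u, v) = r_uv · N̂ = 0,
  N(u, v) = r_vv · N̂ = 0.
Evaluating at (u, v) = (3*pi/5, 1/2):
  L = -8, M = 0, N = 0.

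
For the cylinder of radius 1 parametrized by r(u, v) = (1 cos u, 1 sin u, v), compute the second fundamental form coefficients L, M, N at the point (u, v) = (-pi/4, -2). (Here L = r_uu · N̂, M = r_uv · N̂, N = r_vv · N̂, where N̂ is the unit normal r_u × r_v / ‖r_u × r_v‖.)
L = -1;  M = 0;  N = 0

Compute the unit normal N̂(u, v) = (cos(u), sin(u), 0), and the second partials r_uu, r_uv, r_vv. Take dot products:
  L(u, v) = r_uu · N̂ = -1,
  M(u, v) = r_uv · N̂ = 0,
  N(u, v) = r_vv · N̂ = 0.
Evaluating at (u, v) = (-pi/4, -2):
  L = -1, M = 0, N = 0.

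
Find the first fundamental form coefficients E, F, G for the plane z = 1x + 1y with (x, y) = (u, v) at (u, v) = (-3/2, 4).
E = 2;  F = 1;  G = 2

Partials: r_u = (1, 0, 1), r_v = (0, 1, 1). As functions of (u, v):
  E = r_u · r_u = 2,
  F = r_u · r_v = 1,
  G = r_v · r_v = 2.
Evaluating at (u, v) = (-3/2, 4): E = 2, F = 1, G = 2.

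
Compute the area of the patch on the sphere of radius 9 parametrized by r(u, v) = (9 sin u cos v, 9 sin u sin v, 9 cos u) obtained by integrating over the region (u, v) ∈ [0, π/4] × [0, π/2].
Area = 81*pi*(2 - sqrt(2))/4

Area = ∫∫ √(EG − F²) du dv with √(EG − F²) = 81*Abs(sin(u)). Integrating over [0, π/4] × [0, π/2] gives 81*pi*(2 - sqrt(2))/4.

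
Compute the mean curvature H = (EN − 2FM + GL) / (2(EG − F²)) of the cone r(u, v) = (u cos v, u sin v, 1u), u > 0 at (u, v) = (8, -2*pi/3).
H = sqrt(2)/32

With E = 2, F = 0, G = u^2, L = 0, M = 0, N = sqrt(2)*u^2/(2*Abs(u)), assemble
  H = (EN − 2FM + GL) / (2(EG − F²)) = sqrt(2)/(4*Abs(u)).
At (u, v) = (8, -2*pi/3): H = sqrt(2)/32.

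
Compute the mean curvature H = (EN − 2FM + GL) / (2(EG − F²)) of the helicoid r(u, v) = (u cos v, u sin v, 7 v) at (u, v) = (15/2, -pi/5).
H = 0

With E = 1, F = 0, G = u^2 + 49, L = 0, M = -7/sqrt(u^2 + 49), N = 0, assemble
  H = (EN − 2FM + GL) / (2(EG − F²)) = 0.
At (u, v) = (15/2, -pi/5): H = 0.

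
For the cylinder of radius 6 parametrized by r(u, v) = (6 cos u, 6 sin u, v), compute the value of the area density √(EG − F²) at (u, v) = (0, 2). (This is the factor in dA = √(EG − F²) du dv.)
√(EG − F²)|_{(0, 2)} = 6

E = 36, F = 0, G = 1, so EG − F² = 36. Taking the positive square root: √(EG − F²) = 6. At (u, v) = (0, 2): 6.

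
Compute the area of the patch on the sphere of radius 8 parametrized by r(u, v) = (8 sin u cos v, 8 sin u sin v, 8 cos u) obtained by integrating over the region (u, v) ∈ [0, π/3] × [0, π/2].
Area = 16*pi

Area = ∫∫ √(EG − F²) du dv with √(EG − F²) = 64*Abs(sin(u)). Integrating over [0, π/3] × [0, π/2] gives 16*pi.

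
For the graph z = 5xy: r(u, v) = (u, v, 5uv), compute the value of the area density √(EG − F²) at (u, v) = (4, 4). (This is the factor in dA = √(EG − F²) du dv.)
√(EG − F²)|_{(4, 4)} = 3*sqrt(89)

E = 25*v^2 + 1, F = 25*u*v, G = 25*u^2 + 1, so EG − F² = 25*u^2 + 25*v^2 + 1. Taking the positive square root: √(EG − F²) = sqrt(25*u^2 + 25*v^2 + 1). At (u, v) = (4, 4): 3*sqrt(89).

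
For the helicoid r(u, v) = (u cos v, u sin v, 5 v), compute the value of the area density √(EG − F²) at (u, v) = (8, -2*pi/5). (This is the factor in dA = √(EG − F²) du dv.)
√(EG − F²)|_{(8, -2*pi/5)} = sqrt(89)

E = 1, F = 0, G = u^2 + 25, so EG − F² = u^2 + 25. Taking the positive square root: √(EG − F²) = sqrt(u^2 + 25). At (u, v) = (8, -2*pi/5): sqrt(89).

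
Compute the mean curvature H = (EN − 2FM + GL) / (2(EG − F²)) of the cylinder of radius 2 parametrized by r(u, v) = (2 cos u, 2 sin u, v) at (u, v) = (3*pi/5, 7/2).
H = -1/4

With E = 4, F = 0, G = 1, L = -2, M = 0, N = 0, assemble
  H = (EN − 2FM + GL) / (2(EG − F²)) = -1/4.
At (u, v) = (3*pi/5, 7/2): H = -1/4.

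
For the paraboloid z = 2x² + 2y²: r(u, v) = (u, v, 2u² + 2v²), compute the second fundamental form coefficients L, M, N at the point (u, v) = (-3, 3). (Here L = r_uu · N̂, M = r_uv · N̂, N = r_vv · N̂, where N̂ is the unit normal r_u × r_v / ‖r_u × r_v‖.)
L = 4/17;  M = 0;  N = 4/17

Compute the unit normal N̂(u, v) = (-4*u/sqrt(16*u^2 + 16*v^2 + 1), -4*v/sqrt(16*u^2 + 16*v^2 + 1), 1/sqrt(16*u^2 + 16*v^2 + 1)), and the second partials r_uu, r_uv, r_vv. Take dot products:
  L(u, v) = r_uu · N̂ = 4/sqrt(16*u^2 + 16*v^2 + 1),
  M(u, v) = r_uv · N̂ = 0,
  N(u, v) = r_vv · N̂ = 4/sqrt(16*u^2 + 16*v^2 + 1).
Evaluating at (u, v) = (-3, 3):
  L = 4/17, M = 0, N = 4/17.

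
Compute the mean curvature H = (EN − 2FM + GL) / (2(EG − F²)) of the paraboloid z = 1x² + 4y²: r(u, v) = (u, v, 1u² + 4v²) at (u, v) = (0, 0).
H = 5

With E = 4*u^2 + 1, F = 16*u*v, G = 64*v^2 + 1, L = 2/sqrt(4*u^2 + 64*v^2 + 1), M = 0, N = 8/sqrt(4*u^2 + 64*v^2 + 1), assemble
  H = (EN − 2FM + GL) / (2(EG − F²)) = (16*u^2 + 64*v^2 + 5)/(4*u^2 + 64*v^2 + 1)^(3/2).
At (u, v) = (0, 0): H = 5.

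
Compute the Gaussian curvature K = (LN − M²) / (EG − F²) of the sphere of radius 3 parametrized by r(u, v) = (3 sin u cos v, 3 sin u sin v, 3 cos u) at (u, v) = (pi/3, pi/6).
K = 1/9

Coefficients of the first fundamental form: E = 9, F = 0, G = 9*sin(u)^2.
Coefficients of the second fundamental form: L = -3*sin(u)/Abs(sin(u)), M = 0, N = -3*sin(u)^3/Abs(sin(u)).
Assemble K = (LN − M²)/(EG − F²) = 1/9. At (u, v) = (pi/3, pi/6): K = 1/9.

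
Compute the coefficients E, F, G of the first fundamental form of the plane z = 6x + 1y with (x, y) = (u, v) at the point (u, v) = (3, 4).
E = 37;  F = 6;  G = 2

Partials: r_u = (1, 0, 6), r_v = (0, 1, 1). As functions of (u, v):
  E = r_u · r_u = 37,
  F = r_u · r_v = 6,
  G = r_v · r_v = 2.
Evaluating at (u, v) = (3, 4): E = 37, F = 6, G = 2.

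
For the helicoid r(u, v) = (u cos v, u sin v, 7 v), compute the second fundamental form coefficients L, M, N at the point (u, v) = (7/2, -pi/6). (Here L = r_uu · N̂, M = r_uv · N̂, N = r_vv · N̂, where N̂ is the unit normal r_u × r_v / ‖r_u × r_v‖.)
L = 0;  M = -2*sqrt(5)/5;  N = 0

Compute the unit normal N̂(u, v) = (7*sin(v)/sqrt(u^2 + 49), -7*cos(v)/sqrt(u^2 + 49), u/sqrt(u^2 + 49)), and the second partials r_uu, r_uv, r_vv. Take dot products:
  L(u, v) = r_uu · N̂ = 0,
  M(u, v) = r_uv · N̂ = -7/sqrt(u^2 + 49),
  N(u, v) = r_vv · N̂ = 0.
Evaluating at (u, v) = (7/2, -pi/6):
  L = 0, M = -2*sqrt(5)/5, N = 0.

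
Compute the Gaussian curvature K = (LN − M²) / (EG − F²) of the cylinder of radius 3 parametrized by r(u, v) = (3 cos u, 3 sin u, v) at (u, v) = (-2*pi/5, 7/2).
K = 0

Coefficients of the first fundamental form: E = 9, F = 0, G = 1.
Coefficients of the second fundamental form: L = -3, M = 0, N = 0.
Assemble K = (LN − M²)/(EG − F²) = 0. At (u, v) = (-2*pi/5, 7/2): K = 0.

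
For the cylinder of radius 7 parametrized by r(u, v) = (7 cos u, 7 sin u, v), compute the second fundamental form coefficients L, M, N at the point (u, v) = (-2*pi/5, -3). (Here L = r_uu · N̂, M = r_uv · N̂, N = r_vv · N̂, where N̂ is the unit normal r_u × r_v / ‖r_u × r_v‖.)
L = -7;  M = 0;  N = 0

Compute the unit normal N̂(u, v) = (cos(u), sin(u), 0), and the second partials r_uu, r_uv, r_vv. Take dot products:
  L(u, v) = r_uu · N̂ = -7,
  M(u, v) = r_uv · N̂ = 0,
  N(u, v) = r_vv · N̂ = 0.
Evaluating at (u, v) = (-2*pi/5, -3):
  L = -7, M = 0, N = 0.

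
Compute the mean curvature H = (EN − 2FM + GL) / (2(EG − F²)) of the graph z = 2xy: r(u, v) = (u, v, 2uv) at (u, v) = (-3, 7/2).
H = 21*sqrt(86)/1849

With E = 4*v^2 + 1, F = 4*u*v, G = 4*u^2 + 1, L = 0, M = 2/sqrt(4*u^2 + 4*v^2 + 1), N = 0, assemble
  H = (EN − 2FM + GL) / (2(EG − F²)) = -8*u*v/(4*u^2 + 4*v^2 + 1)^(3/2).
At (u, v) = (-3, 7/2): H = 21*sqrt(86)/1849.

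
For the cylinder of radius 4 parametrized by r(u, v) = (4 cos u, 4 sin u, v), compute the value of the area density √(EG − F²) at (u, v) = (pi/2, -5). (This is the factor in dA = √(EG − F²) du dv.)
√(EG − F²)|_{(pi/2, -5)} = 4

E = 16, F = 0, G = 1, so EG − F² = 16. Taking the positive square root: √(EG − F²) = 4. At (u, v) = (pi/2, -5): 4.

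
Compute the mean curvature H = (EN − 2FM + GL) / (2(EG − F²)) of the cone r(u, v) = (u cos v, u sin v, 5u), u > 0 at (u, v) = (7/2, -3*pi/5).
H = 5*sqrt(26)/182

With E = 26, F = 0, G = u^2, L = 0, M = 0, N = 5*sqrt(26)*u^2/(26*Abs(u)), assemble
  H = (EN − 2FM + GL) / (2(EG − F²)) = 5*sqrt(26)/(52*Abs(u)).
At (u, v) = (7/2, -3*pi/5): H = 5*sqrt(26)/182.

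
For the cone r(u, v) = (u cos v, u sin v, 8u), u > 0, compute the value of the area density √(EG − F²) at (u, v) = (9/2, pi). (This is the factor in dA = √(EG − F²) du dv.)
√(EG − F²)|_{(9/2, pi)} = 9*sqrt(65)/2

E = 65, F = 0, G = u^2, so EG − F² = 65*u^2. Taking the positive square root: √(EG − F²) = sqrt(65)*Abs(u). At (u, v) = (9/2, pi): 9*sqrt(65)/2.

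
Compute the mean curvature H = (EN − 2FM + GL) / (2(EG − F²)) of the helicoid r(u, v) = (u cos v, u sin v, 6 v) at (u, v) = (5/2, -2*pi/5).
H = 0

With E = 1, F = 0, G = u^2 + 36, L = 0, M = -6/sqrt(u^2 + 36), N = 0, assemble
  H = (EN − 2FM + GL) / (2(EG − F²)) = 0.
At (u, v) = (5/2, -2*pi/5): H = 0.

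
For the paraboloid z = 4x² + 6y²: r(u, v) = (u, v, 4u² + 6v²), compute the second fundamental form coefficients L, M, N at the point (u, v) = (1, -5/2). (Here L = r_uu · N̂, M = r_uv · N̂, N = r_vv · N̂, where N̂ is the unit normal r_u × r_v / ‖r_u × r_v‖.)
L = 8*sqrt(965)/965;  M = 0;  N = 12*sqrt(965)/965

Compute the unit normal N̂(u, v) = (-8*u/sqrt(64*u^2 + 144*v^2 + 1), -12*v/sqrt(64*u^2 + 144*v^2 + 1), 1/sqrt(64*u^2 + 144*v^2 + 1)), and the second partials r_uu, r_uv, r_vv. Take dot products:
  L(u, v) = r_uu · N̂ = 8/sqrt(64*u^2 + 144*v^2 + 1),
  M(u, v) = r_uv · N̂ = 0,
  N(u, v) = r_vv · N̂ = 12/sqrt(64*u^2 + 144*v^2 + 1).
Evaluating at (u, v) = (1, -5/2):
  L = 8*sqrt(965)/965, M = 0, N = 12*sqrt(965)/965.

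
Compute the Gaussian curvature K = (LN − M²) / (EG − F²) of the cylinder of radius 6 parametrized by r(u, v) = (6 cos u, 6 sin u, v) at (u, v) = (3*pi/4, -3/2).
K = 0

Coefficients of the first fundamental form: E = 36, F = 0, G = 1.
Coefficients of the second fundamental form: L = -6, M = 0, N = 0.
Assemble K = (LN − M²)/(EG − F²) = 0. At (u, v) = (3*pi/4, -3/2): K = 0.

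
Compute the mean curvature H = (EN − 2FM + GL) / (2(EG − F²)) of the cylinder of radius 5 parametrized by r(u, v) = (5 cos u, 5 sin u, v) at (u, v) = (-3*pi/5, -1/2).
H = -1/10

With E = 25, F = 0, G = 1, L = -5, M = 0, N = 0, assemble
  H = (EN − 2FM + GL) / (2(EG − F²)) = -1/10.
At (u, v) = (-3*pi/5, -1/2): H = -1/10.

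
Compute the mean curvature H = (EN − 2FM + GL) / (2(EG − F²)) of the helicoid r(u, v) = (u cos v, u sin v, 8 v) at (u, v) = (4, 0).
H = 0

With E = 1, F = 0, G = u^2 + 64, L = 0, M = -8/sqrt(u^2 + 64), N = 0, assemble
  H = (EN − 2FM + GL) / (2(EG − F²)) = 0.
At (u, v) = (4, 0): H = 0.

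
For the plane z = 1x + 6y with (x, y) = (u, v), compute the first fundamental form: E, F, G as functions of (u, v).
E = 2;  F = 6;  G = 37

Compute partials: r_u = (1, 0, 1), r_v = (0, 1, 6). Then
  E = r_u · r_u = 2,
  F = r_u · r_v = 6,
  G = r_v · r_v = 37.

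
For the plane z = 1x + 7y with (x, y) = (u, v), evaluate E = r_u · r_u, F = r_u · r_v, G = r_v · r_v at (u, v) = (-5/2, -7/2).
E = 2;  F = 7;  G = 50

Partials: r_u = (1, 0, 1), r_v = (0, 1, 7). As functions of (u, v):
  E = r_u · r_u = 2,
  F = r_u · r_v = 7,
  G = r_v · r_v = 50.
Evaluating at (u, v) = (-5/2, -7/2): E = 2, F = 7, G = 50.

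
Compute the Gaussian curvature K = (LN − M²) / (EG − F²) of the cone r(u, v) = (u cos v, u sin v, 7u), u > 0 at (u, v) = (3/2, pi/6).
K = 0

Coefficients of the first fundamental form: E = 50, F = 0, G = u^2.
Coefficients of the second fundamental form: L = 0, M = 0, N = 7*sqrt(2)*u^2/(10*Abs(u)).
Assemble K = (LN − M²)/(EG − F²) = 0. At (u, v) = (3/2, pi/6): K = 0.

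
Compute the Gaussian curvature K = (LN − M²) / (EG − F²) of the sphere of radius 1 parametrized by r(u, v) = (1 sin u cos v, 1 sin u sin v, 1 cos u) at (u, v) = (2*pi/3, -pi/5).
K = 1

Coefficients of the first fundamental form: E = 1, F = 0, G = sin(u)^2.
Coefficients of the second fundamental form: L = -sin(u)/Abs(sin(u)), M = 0, N = -sin(u)^3/Abs(sin(u)).
Assemble K = (LN − M²)/(EG − F²) = 1. At (u, v) = (2*pi/3, -pi/5): K = 1.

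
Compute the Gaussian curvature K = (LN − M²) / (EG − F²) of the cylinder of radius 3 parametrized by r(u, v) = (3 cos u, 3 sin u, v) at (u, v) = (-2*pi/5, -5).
K = 0

Coefficients of the first fundamental form: E = 9, F = 0, G = 1.
Coefficients of the second fundamental form: L = -3, M = 0, N = 0.
Assemble K = (LN − M²)/(EG − F²) = 0. At (u, v) = (-2*pi/5, -5): K = 0.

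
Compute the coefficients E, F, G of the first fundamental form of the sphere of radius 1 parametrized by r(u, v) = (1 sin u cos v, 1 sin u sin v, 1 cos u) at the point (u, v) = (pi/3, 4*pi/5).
E = 1;  F = 0;  G = 3/4

Partials: r_u = (cos(u)*cos(v), sin(v)*cos(u), -sin(u)), r_v = (-sin(u)*sin(v), sin(u)*cos(v), 0). As functions of (u, v):
  E = r_u · r_u = 1,
  F = r_u · r_v = 0,
  G = r_v · r_v = sin(u)^2.
Evaluating at (u, v) = (pi/3, 4*pi/5): E = 1, F = 0, G = 3/4.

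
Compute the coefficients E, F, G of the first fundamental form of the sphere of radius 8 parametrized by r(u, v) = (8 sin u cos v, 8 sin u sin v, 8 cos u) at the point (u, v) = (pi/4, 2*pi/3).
E = 64;  F = 0;  G = 32

Partials: r_u = (8*cos(u)*cos(v), 8*sin(v)*cos(u), -8*sin(u)), r_v = (-8*sin(u)*sin(v), 8*sin(u)*cos(v), 0). As functions of (u, v):
  E = r_u · r_u = 64,
  F = r_u · r_v = 0,
  G = r_v · r_v = 64*sin(u)^2.
Evaluating at (u, v) = (pi/4, 2*pi/3): E = 64, F = 0, G = 32.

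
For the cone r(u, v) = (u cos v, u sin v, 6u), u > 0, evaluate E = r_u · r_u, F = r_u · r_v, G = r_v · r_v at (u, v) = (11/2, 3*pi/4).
E = 37;  F = 0;  G = 121/4

Partials: r_u = (cos(v), sin(v), 6), r_v = (-u*sin(v), u*cos(v), 0). As functions of (u, v):
  E = r_u · r_u = 37,
  F = r_u · r_v = 0,
  G = r_v · r_v = u^2.
Evaluating at (u, v) = (11/2, 3*pi/4): E = 37, F = 0, G = 121/4.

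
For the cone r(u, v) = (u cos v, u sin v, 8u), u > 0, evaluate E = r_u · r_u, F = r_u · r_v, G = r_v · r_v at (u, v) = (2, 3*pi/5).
E = 65;  F = 0;  G = 4

Partials: r_u = (cos(v), sin(v), 8), r_v = (-u*sin(v), u*cos(v), 0). As functions of (u, v):
  E = r_u · r_u = 65,
  F = r_u · r_v = 0,
  G = r_v · r_v = u^2.
Evaluating at (u, v) = (2, 3*pi/5): E = 65, F = 0, G = 4.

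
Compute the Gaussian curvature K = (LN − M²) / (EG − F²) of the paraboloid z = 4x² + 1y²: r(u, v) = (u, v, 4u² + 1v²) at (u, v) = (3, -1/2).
K = 4/83521

Coefficients of the first fundamental form: E = 64*u^2 + 1, F = 16*u*v, G = 4*v^2 + 1.
Coefficients of the second fundamental form: L = 8/sqrt(64*u^2 + 4*v^2 + 1), M = 0, N = 2/sqrt(64*u^2 + 4*v^2 + 1).
Assemble K = (LN − M²)/(EG − F²) = 16/(4096*u^4 + 512*u^2*v^2 + 128*u^2 + 16*v^4 + 8*v^2 + 1). At (u, v) = (3, -1/2): K = 4/83521.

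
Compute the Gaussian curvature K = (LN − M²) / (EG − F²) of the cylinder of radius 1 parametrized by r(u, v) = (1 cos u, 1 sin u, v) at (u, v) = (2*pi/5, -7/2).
K = 0

Coefficients of the first fundamental form: E = 1, F = 0, G = 1.
Coefficients of the second fundamental form: L = -1, M = 0, N = 0.
Assemble K = (LN − M²)/(EG − F²) = 0. At (u, v) = (2*pi/5, -7/2): K = 0.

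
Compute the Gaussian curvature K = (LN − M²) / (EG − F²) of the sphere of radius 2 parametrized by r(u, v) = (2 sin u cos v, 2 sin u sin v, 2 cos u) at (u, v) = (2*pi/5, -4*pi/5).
K = 1/4

Coefficients of the first fundamental form: E = 4, F = 0, G = 4*sin(u)^2.
Coefficients of the second fundamental form: L = -2*sin(u)/Abs(sin(u)), M = 0, N = -2*sin(u)^3/Abs(sin(u)).
Assemble K = (LN − M²)/(EG − F²) = 1/4. At (u, v) = (2*pi/5, -4*pi/5): K = 1/4.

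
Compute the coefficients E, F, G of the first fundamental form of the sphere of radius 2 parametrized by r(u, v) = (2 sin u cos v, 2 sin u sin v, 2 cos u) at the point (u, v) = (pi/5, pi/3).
E = 4;  F = 0;  G = 5/2 - sqrt(5)/2

Partials: r_u = (2*cos(u)*cos(v), 2*sin(v)*cos(u), -2*sin(u)), r_v = (-2*sin(u)*sin(v), 2*sin(u)*cos(v), 0). As functions of (u, v):
  E = r_u · r_u = 4,
  F = r_u · r_v = 0,
  G = r_v · r_v = 4*sin(u)^2.
Evaluating at (u, v) = (pi/5, pi/3): E = 4, F = 0, G = 5/2 - sqrt(5)/2.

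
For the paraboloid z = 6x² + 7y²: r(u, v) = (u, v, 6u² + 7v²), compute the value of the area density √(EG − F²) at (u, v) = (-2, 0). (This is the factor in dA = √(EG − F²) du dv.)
√(EG − F²)|_{(-2, 0)} = sqrt(577)

E = 144*u^2 + 1, F = 168*u*v, G = 196*v^2 + 1, so EG − F² = 144*u^2 + 196*v^2 + 1. Taking the positive square root: √(EG − F²) = sqrt(144*u^2 + 196*v^2 + 1). At (u, v) = (-2, 0): sqrt(577).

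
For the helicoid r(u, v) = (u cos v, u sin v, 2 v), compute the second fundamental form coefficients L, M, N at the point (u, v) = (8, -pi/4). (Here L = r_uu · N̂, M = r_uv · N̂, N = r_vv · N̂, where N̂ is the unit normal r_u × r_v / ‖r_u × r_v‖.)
L = 0;  M = -sqrt(17)/17;  N = 0

Compute the unit normal N̂(u, v) = (2*sin(v)/sqrt(u^2 + 4), -2*cos(v)/sqrt(u^2 + 4), u/sqrt(u^2 + 4)), and the second partials r_uu, r_uv, r_vv. Take dot products:
  L(u, v) = r_uu · N̂ = 0,
  M(u, v) = r_uv · N̂ = -2/sqrt(u^2 + 4),
  N(u, v) = r_vv · N̂ = 0.
Evaluating at (u, v) = (8, -pi/4):
  L = 0, M = -sqrt(17)/17, N = 0.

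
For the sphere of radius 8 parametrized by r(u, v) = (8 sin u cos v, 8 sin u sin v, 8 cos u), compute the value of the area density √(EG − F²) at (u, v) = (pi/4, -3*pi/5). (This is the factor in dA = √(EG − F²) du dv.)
√(EG − F²)|_{(pi/4, -3*pi/5)} = 32*sqrt(2)

E = 64, F = 0, G = 64*sin(u)^2, so EG − F² = 4096*sin(u)^2. Taking the positive square root: √(EG − F²) = 64*Abs(sin(u)). At (u, v) = (pi/4, -3*pi/5): 32*sqrt(2).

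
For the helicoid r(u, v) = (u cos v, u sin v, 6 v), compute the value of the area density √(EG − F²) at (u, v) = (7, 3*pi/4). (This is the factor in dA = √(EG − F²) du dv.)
√(EG − F²)|_{(7, 3*pi/4)} = sqrt(85)

E = 1, F = 0, G = u^2 + 36, so EG − F² = u^2 + 36. Taking the positive square root: √(EG − F²) = sqrt(u^2 + 36). At (u, v) = (7, 3*pi/4): sqrt(85).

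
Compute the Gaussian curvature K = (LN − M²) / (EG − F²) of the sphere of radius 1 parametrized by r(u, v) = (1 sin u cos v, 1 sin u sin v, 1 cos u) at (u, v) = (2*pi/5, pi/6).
K = 1

Coefficients of the first fundamental form: E = 1, F = 0, G = sin(u)^2.
Coefficients of the second fundamental form: L = -sin(u)/Abs(sin(u)), M = 0, N = -sin(u)^3/Abs(sin(u)).
Assemble K = (LN − M²)/(EG − F²) = 1. At (u, v) = (2*pi/5, pi/6): K = 1.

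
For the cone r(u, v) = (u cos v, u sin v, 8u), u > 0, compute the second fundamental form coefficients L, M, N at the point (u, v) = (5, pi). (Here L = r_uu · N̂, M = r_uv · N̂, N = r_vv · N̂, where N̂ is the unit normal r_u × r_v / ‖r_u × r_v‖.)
L = 0;  M = 0;  N = 8*sqrt(65)/13

Compute the unit normal N̂(u, v) = (-8*sqrt(65)*u*cos(v)/(65*Abs(u)), -8*sqrt(65)*u*sin(v)/(65*Abs(u)), sqrt(65)*u/(65*Abs(u))), and the second partials r_uu, r_uv, r_vv. Take dot products:
  L(u, v) = r_uu · N̂ = 0,
  M(u, v) = r_uv · N̂ = 0,
  N(u, v) = r_vv · N̂ = 8*sqrt(65)*u^2/(65*Abs(u)).
Evaluating at (u, v) = (5, pi):
  L = 0, M = 0, N = 8*sqrt(65)/13.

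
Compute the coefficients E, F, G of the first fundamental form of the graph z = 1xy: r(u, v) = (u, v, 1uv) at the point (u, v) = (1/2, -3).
E = 10;  F = -3/2;  G = 5/4

Partials: r_u = (1, 0, v), r_v = (0, 1, u). As functions of (u, v):
  E = r_u · r_u = v^2 + 1,
  F = r_u · r_v = u*v,
  G = r_v · r_v = u^2 + 1.
Evaluating at (u, v) = (1/2, -3): E = 10, F = -3/2, G = 5/4.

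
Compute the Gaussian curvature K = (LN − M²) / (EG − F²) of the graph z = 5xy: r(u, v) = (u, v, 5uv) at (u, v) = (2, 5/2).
K = -400/1058841

Coefficients of the first fundamental form: E = 25*v^2 + 1, F = 25*u*v, G = 25*u^2 + 1.
Coefficients of the second fundamental form: L = 0, M = 5/sqrt(25*u^2 + 25*v^2 + 1), N = 0.
Assemble K = (LN − M²)/(EG − F²) = -25/(625*u^4 + 1250*u^2*v^2 + 50*u^2 + 625*v^4 + 50*v^2 + 1). At (u, v) = (2, 5/2): K = -400/1058841.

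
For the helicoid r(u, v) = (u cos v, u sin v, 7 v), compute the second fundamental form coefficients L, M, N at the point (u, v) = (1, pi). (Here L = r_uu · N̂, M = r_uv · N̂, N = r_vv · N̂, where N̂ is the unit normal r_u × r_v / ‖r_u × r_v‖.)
L = 0;  M = -7*sqrt(2)/10;  N = 0

Compute the unit normal N̂(u, v) = (7*sin(v)/sqrt(u^2 + 49), -7*cos(v)/sqrt(u^2 + 49), u/sqrt(u^2 + 49)), and the second partials r_uu, r_uv, r_vv. Take dot products:
  L(u, v) = r_uu · N̂ = 0,
  M(u, v) = r_uv · N̂ = -7/sqrt(u^2 + 49),
  N(u, v) = r_vv · N̂ = 0.
Evaluating at (u, v) = (1, pi):
  L = 0, M = -7*sqrt(2)/10, N = 0.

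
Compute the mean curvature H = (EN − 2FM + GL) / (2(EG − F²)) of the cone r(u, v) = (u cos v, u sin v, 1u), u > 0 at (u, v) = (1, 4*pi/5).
H = sqrt(2)/4

With E = 2, F = 0, G = u^2, L = 0, M = 0, N = sqrt(2)*u^2/(2*Abs(u)), assemble
  H = (EN − 2FM + GL) / (2(EG − F²)) = sqrt(2)/(4*Abs(u)).
At (u, v) = (1, 4*pi/5): H = sqrt(2)/4.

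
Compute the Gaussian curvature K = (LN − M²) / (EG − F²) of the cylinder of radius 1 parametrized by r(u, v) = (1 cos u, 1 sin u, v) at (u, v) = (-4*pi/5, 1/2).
K = 0

Coefficients of the first fundamental form: E = 1, F = 0, G = 1.
Coefficients of the second fundamental form: L = -1, M = 0, N = 0.
Assemble K = (LN − M²)/(EG − F²) = 0. At (u, v) = (-4*pi/5, 1/2): K = 0.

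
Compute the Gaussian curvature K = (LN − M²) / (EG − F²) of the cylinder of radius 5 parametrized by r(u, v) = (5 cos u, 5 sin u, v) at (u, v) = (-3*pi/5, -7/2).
K = 0

Coefficients of the first fundamental form: E = 25, F = 0, G = 1.
Coefficients of the second fundamental form: L = -5, M = 0, N = 0.
Assemble K = (LN − M²)/(EG − F²) = 0. At (u, v) = (-3*pi/5, -7/2): K = 0.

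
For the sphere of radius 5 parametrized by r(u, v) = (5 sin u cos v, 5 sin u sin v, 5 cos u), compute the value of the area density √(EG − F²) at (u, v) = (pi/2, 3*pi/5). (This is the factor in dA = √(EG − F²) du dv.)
√(EG − F²)|_{(pi/2, 3*pi/5)} = 25

E = 25, F = 0, G = 25*sin(u)^2, so EG − F² = 625*sin(u)^2. Taking the positive square root: √(EG − F²) = 25*Abs(sin(u)). At (u, v) = (pi/2, 3*pi/5): 25.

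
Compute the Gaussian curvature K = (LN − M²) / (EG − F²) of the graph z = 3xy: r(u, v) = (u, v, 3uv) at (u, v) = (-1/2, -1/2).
K = -36/121

Coefficients of the first fundamental form: E = 9*v^2 + 1, F = 9*u*v, G = 9*u^2 + 1.
Coefficients of the second fundamental form: L = 0, M = 3/sqrt(9*u^2 + 9*v^2 + 1), N = 0.
Assemble K = (LN − M²)/(EG − F²) = -9/(81*u^4 + 162*u^2*v^2 + 18*u^2 + 81*v^4 + 18*v^2 + 1). At (u, v) = (-1/2, -1/2): K = -36/121.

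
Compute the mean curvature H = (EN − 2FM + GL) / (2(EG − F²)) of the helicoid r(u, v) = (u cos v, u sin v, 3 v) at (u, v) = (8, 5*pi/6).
H = 0

With E = 1, F = 0, G = u^2 + 9, L = 0, M = -3/sqrt(u^2 + 9), N = 0, assemble
  H = (EN − 2FM + GL) / (2(EG − F²)) = 0.
At (u, v) = (8, 5*pi/6): H = 0.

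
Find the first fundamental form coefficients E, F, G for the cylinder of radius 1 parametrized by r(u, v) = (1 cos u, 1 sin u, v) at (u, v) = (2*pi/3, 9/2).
E = 1;  F = 0;  G = 1

Partials: r_u = (-sin(u), cos(u), 0), r_v = (0, 0, 1). As functions of (u, v):
  E = r_u · r_u = 1,
  F = r_u · r_v = 0,
  G = r_v · r_v = 1.
Evaluating at (u, v) = (2*pi/3, 9/2): E = 1, F = 0, G = 1.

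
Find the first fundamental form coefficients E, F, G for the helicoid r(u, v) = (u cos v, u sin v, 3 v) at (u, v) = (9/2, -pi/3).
E = 1;  F = 0;  G = 117/4

Partials: r_u = (cos(v), sin(v), 0), r_v = (-u*sin(v), u*cos(v), 3). As functions of (u, v):
  E = r_u · r_u = 1,
  F = r_u · r_v = 0,
  G = r_v · r_v = u^2 + 9.
Evaluating at (u, v) = (9/2, -pi/3): E = 1, F = 0, G = 117/4.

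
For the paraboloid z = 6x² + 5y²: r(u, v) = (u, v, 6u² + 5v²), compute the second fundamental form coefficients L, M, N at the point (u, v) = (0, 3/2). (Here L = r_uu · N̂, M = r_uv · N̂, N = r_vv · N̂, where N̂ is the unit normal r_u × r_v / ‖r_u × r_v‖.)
L = 6*sqrt(226)/113;  M = 0;  N = 5*sqrt(226)/113

Compute the unit normal N̂(u, v) = (-12*u/sqrt(144*u^2 + 100*v^2 + 1), -10*v/sqrt(144*u^2 + 100*v^2 + 1), 1/sqrt(144*u^2 + 100*v^2 + 1)), and the second partials r_uu, r_uv, r_vv. Take dot products:
  L(u, v) = r_uu · N̂ = 12/sqrt(144*u^2 + 100*v^2 + 1),
  M(u, v) = r_uv · N̂ = 0,
  N(u, v) = r_vv · N̂ = 10/sqrt(144*u^2 + 100*v^2 + 1).
Evaluating at (u, v) = (0, 3/2):
  L = 6*sqrt(226)/113, M = 0, N = 5*sqrt(226)/113.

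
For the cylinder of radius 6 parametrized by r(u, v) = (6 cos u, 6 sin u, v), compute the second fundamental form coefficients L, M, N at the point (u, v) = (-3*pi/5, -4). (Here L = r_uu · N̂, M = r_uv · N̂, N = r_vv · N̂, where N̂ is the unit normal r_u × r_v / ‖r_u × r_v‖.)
L = -6;  M = 0;  N = 0

Compute the unit normal N̂(u, v) = (cos(u), sin(u), 0), and the second partials r_uu, r_uv, r_vv. Take dot products:
  L(u, v) = r_uu · N̂ = -6,
  M(u, v) = r_uv · N̂ = 0,
  N(u, v) = r_vv · N̂ = 0.
Evaluating at (u, v) = (-3*pi/5, -4):
  L = -6, M = 0, N = 0.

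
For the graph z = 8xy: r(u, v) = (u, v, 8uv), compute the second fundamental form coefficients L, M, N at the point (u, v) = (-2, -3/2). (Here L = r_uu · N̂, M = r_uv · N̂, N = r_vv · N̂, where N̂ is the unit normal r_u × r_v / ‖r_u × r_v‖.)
L = 0;  M = 8*sqrt(401)/401;  N = 0

Compute the unit normal N̂(u, v) = (-8*v/sqrt(64*u^2 + 64*v^2 + 1), -8*u/sqrt(64*u^2 + 64*v^2 + 1), 1/sqrt(64*u^2 + 64*v^2 + 1)), and the second partials r_uu, r_uv, r_vv. Take dot products:
  L(u, v) = r_uu · N̂ = 0,
  M(u, v) = r_uv · N̂ = 8/sqrt(64*u^2 + 64*v^2 + 1),
  N(u, v) = r_vv · N̂ = 0.
Evaluating at (u, v) = (-2, -3/2):
  L = 0, M = 8*sqrt(401)/401, N = 0.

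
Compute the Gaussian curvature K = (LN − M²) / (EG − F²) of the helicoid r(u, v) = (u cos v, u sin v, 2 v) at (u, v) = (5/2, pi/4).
K = -64/1681

Coefficients of the first fundamental form: E = 1, F = 0, G = u^2 + 4.
Coefficients of the second fundamental form: L = 0, M = -2/sqrt(u^2 + 4), N = 0.
Assemble K = (LN − M²)/(EG − F²) = -4/(u^2 + 4)^2. At (u, v) = (5/2, pi/4): K = -64/1681.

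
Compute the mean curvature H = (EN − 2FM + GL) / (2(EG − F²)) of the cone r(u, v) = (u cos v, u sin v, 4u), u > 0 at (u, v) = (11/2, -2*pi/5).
H = 4*sqrt(17)/187

With E = 17, F = 0, G = u^2, L = 0, M = 0, N = 4*sqrt(17)*u^2/(17*Abs(u)), assemble
  H = (EN − 2FM + GL) / (2(EG − F²)) = 2*sqrt(17)/(17*Abs(u)).
At (u, v) = (11/2, -2*pi/5): H = 4*sqrt(17)/187.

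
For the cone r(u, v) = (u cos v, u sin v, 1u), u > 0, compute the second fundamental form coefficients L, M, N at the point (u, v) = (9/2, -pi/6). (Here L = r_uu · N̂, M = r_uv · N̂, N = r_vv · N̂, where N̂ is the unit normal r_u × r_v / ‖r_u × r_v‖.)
L = 0;  M = 0;  N = 9*sqrt(2)/4

Compute the unit normal N̂(u, v) = (-sqrt(2)*u*cos(v)/(2*Abs(u)), -sqrt(2)*u*sin(v)/(2*Abs(u)), sqrt(2)*u/(2*Abs(u))), and the second partials r_uu, r_uv, r_vv. Take dot products:
  L(u, v) = r_uu · N̂ = 0,
  M(u, v) = r_uv · N̂ = 0,
  N(u, v) = r_vv · N̂ = sqrt(2)*u^2/(2*Abs(u)).
Evaluating at (u, v) = (9/2, -pi/6):
  L = 0, M = 0, N = 9*sqrt(2)/4.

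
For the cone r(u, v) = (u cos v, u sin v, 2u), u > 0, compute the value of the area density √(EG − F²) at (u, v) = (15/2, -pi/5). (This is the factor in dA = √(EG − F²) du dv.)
√(EG − F²)|_{(15/2, -pi/5)} = 15*sqrt(5)/2

E = 5, F = 0, G = u^2, so EG − F² = 5*u^2. Taking the positive square root: √(EG − F²) = sqrt(5)*Abs(u). At (u, v) = (15/2, -pi/5): 15*sqrt(5)/2.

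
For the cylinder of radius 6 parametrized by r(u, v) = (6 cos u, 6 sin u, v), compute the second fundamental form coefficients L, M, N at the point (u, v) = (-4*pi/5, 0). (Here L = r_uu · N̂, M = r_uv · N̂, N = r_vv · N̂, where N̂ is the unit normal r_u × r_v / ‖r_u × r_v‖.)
L = -6;  M = 0;  N = 0

Compute the unit normal N̂(u, v) = (cos(u), sin(u), 0), and the second partials r_uu, r_uv, r_vv. Take dot products:
  L(u, v) = r_uu · N̂ = -6,
  M(u, v) = r_uv · N̂ = 0,
  N(u, v) = r_vv · N̂ = 0.
Evaluating at (u, v) = (-4*pi/5, 0):
  L = -6, M = 0, N = 0.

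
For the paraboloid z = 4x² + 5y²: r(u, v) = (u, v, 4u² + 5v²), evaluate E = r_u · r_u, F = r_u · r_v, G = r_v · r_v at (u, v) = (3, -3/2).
E = 577;  F = -360;  G = 226

Partials: r_u = (1, 0, 8*u), r_v = (0, 1, 10*v). As functions of (u, v):
  E = r_u · r_u = 64*u^2 + 1,
  F = r_u · r_v = 80*u*v,
  G = r_v · r_v = 100*v^2 + 1.
Evaluating at (u, v) = (3, -3/2): E = 577, F = -360, G = 226.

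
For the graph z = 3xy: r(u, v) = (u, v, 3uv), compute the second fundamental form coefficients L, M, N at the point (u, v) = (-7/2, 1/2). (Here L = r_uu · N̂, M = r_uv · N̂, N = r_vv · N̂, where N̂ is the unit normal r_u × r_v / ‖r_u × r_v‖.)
L = 0;  M = 3*sqrt(454)/227;  N = 0

Compute the unit normal N̂(u, v) = (-3*v/sqrt(9*u^2 + 9*v^2 + 1), -3*u/sqrt(9*u^2 + 9*v^2 + 1), 1/sqrt(9*u^2 + 9*v^2 + 1)), and the second partials r_uu, r_uv, r_vv. Take dot products:
  L(u, v) = r_uu · N̂ = 0,
  M(u, v) = r_uv · N̂ = 3/sqrt(9*u^2 + 9*v^2 + 1),
  N(u, v) = r_vv · N̂ = 0.
Evaluating at (u, v) = (-7/2, 1/2):
  L = 0, M = 3*sqrt(454)/227, N = 0.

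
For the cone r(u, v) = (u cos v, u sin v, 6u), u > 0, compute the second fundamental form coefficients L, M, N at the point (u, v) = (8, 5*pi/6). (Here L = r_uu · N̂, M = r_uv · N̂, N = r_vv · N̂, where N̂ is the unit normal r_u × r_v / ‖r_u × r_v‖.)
L = 0;  M = 0;  N = 48*sqrt(37)/37

Compute the unit normal N̂(u, v) = (-6*sqrt(37)*u*cos(v)/(37*Abs(u)), -6*sqrt(37)*u*sin(v)/(37*Abs(u)), sqrt(37)*u/(37*Abs(u))), and the second partials r_uu, r_uv, r_vv. Take dot products:
  L(u, v) = r_uu · N̂ = 0,
  M(u, v) = r_uv · N̂ = 0,
  N(u, v) = r_vv · N̂ = 6*sqrt(37)*u^2/(37*Abs(u)).
Evaluating at (u, v) = (8, 5*pi/6):
  L = 0, M = 0, N = 48*sqrt(37)/37.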